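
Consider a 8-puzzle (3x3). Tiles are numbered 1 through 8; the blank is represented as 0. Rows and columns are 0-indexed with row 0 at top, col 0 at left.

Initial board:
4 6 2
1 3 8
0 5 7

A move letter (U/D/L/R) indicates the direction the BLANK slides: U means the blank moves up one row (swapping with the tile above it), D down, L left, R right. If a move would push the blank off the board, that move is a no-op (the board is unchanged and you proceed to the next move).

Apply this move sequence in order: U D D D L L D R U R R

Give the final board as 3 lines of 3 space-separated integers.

After move 1 (U):
4 6 2
0 3 8
1 5 7

After move 2 (D):
4 6 2
1 3 8
0 5 7

After move 3 (D):
4 6 2
1 3 8
0 5 7

After move 4 (D):
4 6 2
1 3 8
0 5 7

After move 5 (L):
4 6 2
1 3 8
0 5 7

After move 6 (L):
4 6 2
1 3 8
0 5 7

After move 7 (D):
4 6 2
1 3 8
0 5 7

After move 8 (R):
4 6 2
1 3 8
5 0 7

After move 9 (U):
4 6 2
1 0 8
5 3 7

After move 10 (R):
4 6 2
1 8 0
5 3 7

After move 11 (R):
4 6 2
1 8 0
5 3 7

Answer: 4 6 2
1 8 0
5 3 7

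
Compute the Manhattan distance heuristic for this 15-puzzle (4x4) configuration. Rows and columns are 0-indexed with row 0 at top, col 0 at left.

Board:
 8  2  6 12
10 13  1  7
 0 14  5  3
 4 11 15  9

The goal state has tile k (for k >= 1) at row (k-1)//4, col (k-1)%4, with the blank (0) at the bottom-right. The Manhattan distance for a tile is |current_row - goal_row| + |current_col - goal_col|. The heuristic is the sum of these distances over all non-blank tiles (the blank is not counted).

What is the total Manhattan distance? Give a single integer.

Answer: 36

Derivation:
Tile 8: at (0,0), goal (1,3), distance |0-1|+|0-3| = 4
Tile 2: at (0,1), goal (0,1), distance |0-0|+|1-1| = 0
Tile 6: at (0,2), goal (1,1), distance |0-1|+|2-1| = 2
Tile 12: at (0,3), goal (2,3), distance |0-2|+|3-3| = 2
Tile 10: at (1,0), goal (2,1), distance |1-2|+|0-1| = 2
Tile 13: at (1,1), goal (3,0), distance |1-3|+|1-0| = 3
Tile 1: at (1,2), goal (0,0), distance |1-0|+|2-0| = 3
Tile 7: at (1,3), goal (1,2), distance |1-1|+|3-2| = 1
Tile 14: at (2,1), goal (3,1), distance |2-3|+|1-1| = 1
Tile 5: at (2,2), goal (1,0), distance |2-1|+|2-0| = 3
Tile 3: at (2,3), goal (0,2), distance |2-0|+|3-2| = 3
Tile 4: at (3,0), goal (0,3), distance |3-0|+|0-3| = 6
Tile 11: at (3,1), goal (2,2), distance |3-2|+|1-2| = 2
Tile 15: at (3,2), goal (3,2), distance |3-3|+|2-2| = 0
Tile 9: at (3,3), goal (2,0), distance |3-2|+|3-0| = 4
Sum: 4 + 0 + 2 + 2 + 2 + 3 + 3 + 1 + 1 + 3 + 3 + 6 + 2 + 0 + 4 = 36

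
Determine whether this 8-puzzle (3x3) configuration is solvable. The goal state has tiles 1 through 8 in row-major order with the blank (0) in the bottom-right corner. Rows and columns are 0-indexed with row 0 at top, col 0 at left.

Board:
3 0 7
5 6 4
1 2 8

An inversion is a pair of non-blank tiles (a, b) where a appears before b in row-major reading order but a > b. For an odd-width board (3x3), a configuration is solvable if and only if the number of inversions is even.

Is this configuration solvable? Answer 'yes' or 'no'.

Inversions (pairs i<j in row-major order where tile[i] > tile[j] > 0): 15
15 is odd, so the puzzle is not solvable.

Answer: no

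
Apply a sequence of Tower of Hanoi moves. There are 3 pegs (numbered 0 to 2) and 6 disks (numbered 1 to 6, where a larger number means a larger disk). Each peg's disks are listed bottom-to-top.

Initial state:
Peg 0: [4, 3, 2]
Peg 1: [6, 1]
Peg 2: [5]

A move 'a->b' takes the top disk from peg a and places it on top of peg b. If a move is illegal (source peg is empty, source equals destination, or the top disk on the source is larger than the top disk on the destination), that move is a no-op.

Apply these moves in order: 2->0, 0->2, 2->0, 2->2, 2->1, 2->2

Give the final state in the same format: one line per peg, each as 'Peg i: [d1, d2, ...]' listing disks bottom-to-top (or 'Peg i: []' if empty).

Answer: Peg 0: [4, 3, 2]
Peg 1: [6, 1]
Peg 2: [5]

Derivation:
After move 1 (2->0):
Peg 0: [4, 3, 2]
Peg 1: [6, 1]
Peg 2: [5]

After move 2 (0->2):
Peg 0: [4, 3]
Peg 1: [6, 1]
Peg 2: [5, 2]

After move 3 (2->0):
Peg 0: [4, 3, 2]
Peg 1: [6, 1]
Peg 2: [5]

After move 4 (2->2):
Peg 0: [4, 3, 2]
Peg 1: [6, 1]
Peg 2: [5]

After move 5 (2->1):
Peg 0: [4, 3, 2]
Peg 1: [6, 1]
Peg 2: [5]

After move 6 (2->2):
Peg 0: [4, 3, 2]
Peg 1: [6, 1]
Peg 2: [5]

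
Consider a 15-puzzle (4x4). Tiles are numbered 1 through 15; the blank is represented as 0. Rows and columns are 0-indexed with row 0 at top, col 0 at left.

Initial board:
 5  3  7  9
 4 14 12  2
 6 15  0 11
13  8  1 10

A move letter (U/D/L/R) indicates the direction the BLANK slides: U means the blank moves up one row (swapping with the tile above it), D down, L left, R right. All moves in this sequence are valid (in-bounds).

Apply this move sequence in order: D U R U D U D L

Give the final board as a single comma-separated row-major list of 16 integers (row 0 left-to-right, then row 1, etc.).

Answer: 5, 3, 7, 9, 4, 14, 12, 2, 6, 15, 0, 11, 13, 8, 1, 10

Derivation:
After move 1 (D):
 5  3  7  9
 4 14 12  2
 6 15  1 11
13  8  0 10

After move 2 (U):
 5  3  7  9
 4 14 12  2
 6 15  0 11
13  8  1 10

After move 3 (R):
 5  3  7  9
 4 14 12  2
 6 15 11  0
13  8  1 10

After move 4 (U):
 5  3  7  9
 4 14 12  0
 6 15 11  2
13  8  1 10

After move 5 (D):
 5  3  7  9
 4 14 12  2
 6 15 11  0
13  8  1 10

After move 6 (U):
 5  3  7  9
 4 14 12  0
 6 15 11  2
13  8  1 10

After move 7 (D):
 5  3  7  9
 4 14 12  2
 6 15 11  0
13  8  1 10

After move 8 (L):
 5  3  7  9
 4 14 12  2
 6 15  0 11
13  8  1 10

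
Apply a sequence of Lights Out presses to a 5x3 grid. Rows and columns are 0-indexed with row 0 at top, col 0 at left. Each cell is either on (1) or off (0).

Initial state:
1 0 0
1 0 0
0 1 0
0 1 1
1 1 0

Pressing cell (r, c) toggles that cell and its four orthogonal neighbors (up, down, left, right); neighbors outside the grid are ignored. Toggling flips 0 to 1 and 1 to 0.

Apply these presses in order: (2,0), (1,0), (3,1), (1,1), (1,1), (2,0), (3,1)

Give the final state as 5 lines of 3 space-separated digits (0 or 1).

After press 1 at (2,0):
1 0 0
0 0 0
1 0 0
1 1 1
1 1 0

After press 2 at (1,0):
0 0 0
1 1 0
0 0 0
1 1 1
1 1 0

After press 3 at (3,1):
0 0 0
1 1 0
0 1 0
0 0 0
1 0 0

After press 4 at (1,1):
0 1 0
0 0 1
0 0 0
0 0 0
1 0 0

After press 5 at (1,1):
0 0 0
1 1 0
0 1 0
0 0 0
1 0 0

After press 6 at (2,0):
0 0 0
0 1 0
1 0 0
1 0 0
1 0 0

After press 7 at (3,1):
0 0 0
0 1 0
1 1 0
0 1 1
1 1 0

Answer: 0 0 0
0 1 0
1 1 0
0 1 1
1 1 0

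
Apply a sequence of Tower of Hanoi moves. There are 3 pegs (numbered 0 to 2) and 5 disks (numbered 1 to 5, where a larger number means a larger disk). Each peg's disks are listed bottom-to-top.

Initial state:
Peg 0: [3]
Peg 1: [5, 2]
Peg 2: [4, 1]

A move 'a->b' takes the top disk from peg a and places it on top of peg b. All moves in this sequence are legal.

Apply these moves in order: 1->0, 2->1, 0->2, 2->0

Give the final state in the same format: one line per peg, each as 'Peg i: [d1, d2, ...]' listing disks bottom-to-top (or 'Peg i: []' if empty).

After move 1 (1->0):
Peg 0: [3, 2]
Peg 1: [5]
Peg 2: [4, 1]

After move 2 (2->1):
Peg 0: [3, 2]
Peg 1: [5, 1]
Peg 2: [4]

After move 3 (0->2):
Peg 0: [3]
Peg 1: [5, 1]
Peg 2: [4, 2]

After move 4 (2->0):
Peg 0: [3, 2]
Peg 1: [5, 1]
Peg 2: [4]

Answer: Peg 0: [3, 2]
Peg 1: [5, 1]
Peg 2: [4]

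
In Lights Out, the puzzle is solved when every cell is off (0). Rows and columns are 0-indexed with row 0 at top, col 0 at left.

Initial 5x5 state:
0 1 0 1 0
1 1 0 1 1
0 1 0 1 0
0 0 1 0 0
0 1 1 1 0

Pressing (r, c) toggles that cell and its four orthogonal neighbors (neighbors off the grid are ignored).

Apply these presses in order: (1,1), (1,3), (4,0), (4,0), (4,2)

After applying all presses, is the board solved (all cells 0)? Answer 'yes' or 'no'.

Answer: yes

Derivation:
After press 1 at (1,1):
0 0 0 1 0
0 0 1 1 1
0 0 0 1 0
0 0 1 0 0
0 1 1 1 0

After press 2 at (1,3):
0 0 0 0 0
0 0 0 0 0
0 0 0 0 0
0 0 1 0 0
0 1 1 1 0

After press 3 at (4,0):
0 0 0 0 0
0 0 0 0 0
0 0 0 0 0
1 0 1 0 0
1 0 1 1 0

After press 4 at (4,0):
0 0 0 0 0
0 0 0 0 0
0 0 0 0 0
0 0 1 0 0
0 1 1 1 0

After press 5 at (4,2):
0 0 0 0 0
0 0 0 0 0
0 0 0 0 0
0 0 0 0 0
0 0 0 0 0

Lights still on: 0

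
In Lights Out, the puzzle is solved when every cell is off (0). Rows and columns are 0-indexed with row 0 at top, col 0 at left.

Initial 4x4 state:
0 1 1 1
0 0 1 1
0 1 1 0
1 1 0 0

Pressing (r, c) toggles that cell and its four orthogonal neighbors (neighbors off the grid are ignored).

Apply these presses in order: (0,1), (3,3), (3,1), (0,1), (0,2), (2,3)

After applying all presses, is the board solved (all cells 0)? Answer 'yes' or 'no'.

Answer: yes

Derivation:
After press 1 at (0,1):
1 0 0 1
0 1 1 1
0 1 1 0
1 1 0 0

After press 2 at (3,3):
1 0 0 1
0 1 1 1
0 1 1 1
1 1 1 1

After press 3 at (3,1):
1 0 0 1
0 1 1 1
0 0 1 1
0 0 0 1

After press 4 at (0,1):
0 1 1 1
0 0 1 1
0 0 1 1
0 0 0 1

After press 5 at (0,2):
0 0 0 0
0 0 0 1
0 0 1 1
0 0 0 1

After press 6 at (2,3):
0 0 0 0
0 0 0 0
0 0 0 0
0 0 0 0

Lights still on: 0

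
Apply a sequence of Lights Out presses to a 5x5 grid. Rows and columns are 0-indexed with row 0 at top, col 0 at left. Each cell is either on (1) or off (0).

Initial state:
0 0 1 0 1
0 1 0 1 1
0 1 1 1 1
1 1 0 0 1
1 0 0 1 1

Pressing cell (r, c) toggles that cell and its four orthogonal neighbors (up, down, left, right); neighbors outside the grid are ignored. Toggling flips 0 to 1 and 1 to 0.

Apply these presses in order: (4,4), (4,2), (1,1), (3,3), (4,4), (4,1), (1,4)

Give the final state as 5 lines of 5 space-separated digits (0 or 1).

After press 1 at (4,4):
0 0 1 0 1
0 1 0 1 1
0 1 1 1 1
1 1 0 0 0
1 0 0 0 0

After press 2 at (4,2):
0 0 1 0 1
0 1 0 1 1
0 1 1 1 1
1 1 1 0 0
1 1 1 1 0

After press 3 at (1,1):
0 1 1 0 1
1 0 1 1 1
0 0 1 1 1
1 1 1 0 0
1 1 1 1 0

After press 4 at (3,3):
0 1 1 0 1
1 0 1 1 1
0 0 1 0 1
1 1 0 1 1
1 1 1 0 0

After press 5 at (4,4):
0 1 1 0 1
1 0 1 1 1
0 0 1 0 1
1 1 0 1 0
1 1 1 1 1

After press 6 at (4,1):
0 1 1 0 1
1 0 1 1 1
0 0 1 0 1
1 0 0 1 0
0 0 0 1 1

After press 7 at (1,4):
0 1 1 0 0
1 0 1 0 0
0 0 1 0 0
1 0 0 1 0
0 0 0 1 1

Answer: 0 1 1 0 0
1 0 1 0 0
0 0 1 0 0
1 0 0 1 0
0 0 0 1 1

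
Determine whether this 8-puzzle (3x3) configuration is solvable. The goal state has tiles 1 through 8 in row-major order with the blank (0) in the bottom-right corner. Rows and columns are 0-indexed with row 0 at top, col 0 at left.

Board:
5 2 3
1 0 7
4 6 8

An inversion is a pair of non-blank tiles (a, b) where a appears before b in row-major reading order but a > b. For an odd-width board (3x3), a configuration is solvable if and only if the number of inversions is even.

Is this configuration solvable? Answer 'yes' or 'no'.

Inversions (pairs i<j in row-major order where tile[i] > tile[j] > 0): 8
8 is even, so the puzzle is solvable.

Answer: yes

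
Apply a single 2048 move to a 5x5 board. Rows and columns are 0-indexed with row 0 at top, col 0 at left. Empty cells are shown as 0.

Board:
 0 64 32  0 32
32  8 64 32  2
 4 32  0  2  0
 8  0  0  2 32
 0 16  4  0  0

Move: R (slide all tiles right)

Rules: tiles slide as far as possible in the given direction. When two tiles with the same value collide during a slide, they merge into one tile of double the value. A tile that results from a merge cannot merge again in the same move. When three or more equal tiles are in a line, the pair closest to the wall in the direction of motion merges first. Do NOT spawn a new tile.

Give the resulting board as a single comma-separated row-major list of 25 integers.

Slide right:
row 0: [0, 64, 32, 0, 32] -> [0, 0, 0, 64, 64]
row 1: [32, 8, 64, 32, 2] -> [32, 8, 64, 32, 2]
row 2: [4, 32, 0, 2, 0] -> [0, 0, 4, 32, 2]
row 3: [8, 0, 0, 2, 32] -> [0, 0, 8, 2, 32]
row 4: [0, 16, 4, 0, 0] -> [0, 0, 0, 16, 4]

Answer: 0, 0, 0, 64, 64, 32, 8, 64, 32, 2, 0, 0, 4, 32, 2, 0, 0, 8, 2, 32, 0, 0, 0, 16, 4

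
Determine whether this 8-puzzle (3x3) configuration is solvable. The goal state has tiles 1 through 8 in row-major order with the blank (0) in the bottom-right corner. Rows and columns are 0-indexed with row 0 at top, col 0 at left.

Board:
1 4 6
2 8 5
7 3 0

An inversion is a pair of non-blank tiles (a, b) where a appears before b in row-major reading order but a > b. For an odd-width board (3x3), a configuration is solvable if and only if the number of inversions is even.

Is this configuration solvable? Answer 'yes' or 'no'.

Inversions (pairs i<j in row-major order where tile[i] > tile[j] > 0): 10
10 is even, so the puzzle is solvable.

Answer: yes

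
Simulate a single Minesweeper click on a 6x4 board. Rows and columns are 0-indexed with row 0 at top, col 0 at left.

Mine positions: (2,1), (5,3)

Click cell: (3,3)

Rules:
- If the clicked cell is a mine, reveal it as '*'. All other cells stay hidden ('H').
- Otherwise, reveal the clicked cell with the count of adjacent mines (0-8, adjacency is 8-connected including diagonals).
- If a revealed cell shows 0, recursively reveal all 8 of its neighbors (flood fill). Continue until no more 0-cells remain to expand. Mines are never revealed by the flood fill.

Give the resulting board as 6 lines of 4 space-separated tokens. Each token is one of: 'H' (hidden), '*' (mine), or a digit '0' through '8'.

0 0 0 0
1 1 1 0
H H 1 0
H H 1 0
H H 1 1
H H H H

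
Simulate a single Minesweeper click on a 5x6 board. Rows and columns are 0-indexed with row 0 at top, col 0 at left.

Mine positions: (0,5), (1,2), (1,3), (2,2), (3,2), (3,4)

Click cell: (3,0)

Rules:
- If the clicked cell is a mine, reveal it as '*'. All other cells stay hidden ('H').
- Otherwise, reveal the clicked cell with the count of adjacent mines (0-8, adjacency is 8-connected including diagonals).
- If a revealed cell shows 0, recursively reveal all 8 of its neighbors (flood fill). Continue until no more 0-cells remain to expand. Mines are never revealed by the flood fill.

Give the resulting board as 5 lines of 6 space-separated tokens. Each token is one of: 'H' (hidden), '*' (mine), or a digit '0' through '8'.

0 1 H H H H
0 2 H H H H
0 3 H H H H
0 2 H H H H
0 1 H H H H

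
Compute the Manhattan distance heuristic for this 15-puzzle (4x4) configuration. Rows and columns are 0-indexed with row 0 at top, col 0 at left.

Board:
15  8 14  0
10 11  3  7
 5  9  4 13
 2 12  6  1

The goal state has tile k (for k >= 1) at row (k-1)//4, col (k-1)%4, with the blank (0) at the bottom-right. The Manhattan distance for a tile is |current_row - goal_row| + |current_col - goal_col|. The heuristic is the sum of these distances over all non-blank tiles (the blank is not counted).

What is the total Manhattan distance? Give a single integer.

Answer: 43

Derivation:
Tile 15: (0,0)->(3,2) = 5
Tile 8: (0,1)->(1,3) = 3
Tile 14: (0,2)->(3,1) = 4
Tile 10: (1,0)->(2,1) = 2
Tile 11: (1,1)->(2,2) = 2
Tile 3: (1,2)->(0,2) = 1
Tile 7: (1,3)->(1,2) = 1
Tile 5: (2,0)->(1,0) = 1
Tile 9: (2,1)->(2,0) = 1
Tile 4: (2,2)->(0,3) = 3
Tile 13: (2,3)->(3,0) = 4
Tile 2: (3,0)->(0,1) = 4
Tile 12: (3,1)->(2,3) = 3
Tile 6: (3,2)->(1,1) = 3
Tile 1: (3,3)->(0,0) = 6
Sum: 5 + 3 + 4 + 2 + 2 + 1 + 1 + 1 + 1 + 3 + 4 + 4 + 3 + 3 + 6 = 43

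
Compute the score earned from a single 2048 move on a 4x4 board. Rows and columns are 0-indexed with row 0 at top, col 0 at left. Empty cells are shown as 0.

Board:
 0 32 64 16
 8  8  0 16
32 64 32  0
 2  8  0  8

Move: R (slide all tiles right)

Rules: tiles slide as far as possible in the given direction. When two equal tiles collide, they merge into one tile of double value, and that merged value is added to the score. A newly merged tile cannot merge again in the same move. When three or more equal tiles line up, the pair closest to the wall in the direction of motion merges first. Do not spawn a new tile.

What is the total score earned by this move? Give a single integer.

Answer: 32

Derivation:
Slide right:
row 0: [0, 32, 64, 16] -> [0, 32, 64, 16]  score +0 (running 0)
row 1: [8, 8, 0, 16] -> [0, 0, 16, 16]  score +16 (running 16)
row 2: [32, 64, 32, 0] -> [0, 32, 64, 32]  score +0 (running 16)
row 3: [2, 8, 0, 8] -> [0, 0, 2, 16]  score +16 (running 32)
Board after move:
 0 32 64 16
 0  0 16 16
 0 32 64 32
 0  0  2 16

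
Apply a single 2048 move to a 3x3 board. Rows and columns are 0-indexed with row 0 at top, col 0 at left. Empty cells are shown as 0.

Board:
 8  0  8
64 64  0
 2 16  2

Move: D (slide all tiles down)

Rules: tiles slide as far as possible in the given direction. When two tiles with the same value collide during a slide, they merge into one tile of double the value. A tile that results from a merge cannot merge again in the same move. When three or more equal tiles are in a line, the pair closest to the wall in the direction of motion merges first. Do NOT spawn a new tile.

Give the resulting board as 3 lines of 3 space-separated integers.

Answer:  8  0  0
64 64  8
 2 16  2

Derivation:
Slide down:
col 0: [8, 64, 2] -> [8, 64, 2]
col 1: [0, 64, 16] -> [0, 64, 16]
col 2: [8, 0, 2] -> [0, 8, 2]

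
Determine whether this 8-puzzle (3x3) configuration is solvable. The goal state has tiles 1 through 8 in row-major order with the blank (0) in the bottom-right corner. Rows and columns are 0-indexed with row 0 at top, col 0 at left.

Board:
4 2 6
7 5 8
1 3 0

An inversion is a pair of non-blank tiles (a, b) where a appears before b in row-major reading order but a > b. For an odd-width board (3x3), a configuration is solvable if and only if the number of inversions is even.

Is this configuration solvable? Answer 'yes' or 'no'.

Answer: yes

Derivation:
Inversions (pairs i<j in row-major order where tile[i] > tile[j] > 0): 14
14 is even, so the puzzle is solvable.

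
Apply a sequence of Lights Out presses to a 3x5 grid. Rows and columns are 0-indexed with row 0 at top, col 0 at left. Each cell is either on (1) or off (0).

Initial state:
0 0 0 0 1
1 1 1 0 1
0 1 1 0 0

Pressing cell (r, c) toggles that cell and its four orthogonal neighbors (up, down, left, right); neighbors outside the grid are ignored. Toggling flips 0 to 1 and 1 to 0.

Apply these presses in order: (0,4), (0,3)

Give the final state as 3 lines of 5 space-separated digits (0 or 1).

After press 1 at (0,4):
0 0 0 1 0
1 1 1 0 0
0 1 1 0 0

After press 2 at (0,3):
0 0 1 0 1
1 1 1 1 0
0 1 1 0 0

Answer: 0 0 1 0 1
1 1 1 1 0
0 1 1 0 0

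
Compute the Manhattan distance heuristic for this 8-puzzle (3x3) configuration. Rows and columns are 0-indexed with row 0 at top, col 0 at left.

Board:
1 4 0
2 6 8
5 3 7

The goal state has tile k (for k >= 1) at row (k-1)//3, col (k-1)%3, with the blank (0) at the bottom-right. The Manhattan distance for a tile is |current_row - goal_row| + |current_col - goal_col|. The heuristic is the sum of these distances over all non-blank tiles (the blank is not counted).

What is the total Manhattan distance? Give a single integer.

Tile 1: (0,0)->(0,0) = 0
Tile 4: (0,1)->(1,0) = 2
Tile 2: (1,0)->(0,1) = 2
Tile 6: (1,1)->(1,2) = 1
Tile 8: (1,2)->(2,1) = 2
Tile 5: (2,0)->(1,1) = 2
Tile 3: (2,1)->(0,2) = 3
Tile 7: (2,2)->(2,0) = 2
Sum: 0 + 2 + 2 + 1 + 2 + 2 + 3 + 2 = 14

Answer: 14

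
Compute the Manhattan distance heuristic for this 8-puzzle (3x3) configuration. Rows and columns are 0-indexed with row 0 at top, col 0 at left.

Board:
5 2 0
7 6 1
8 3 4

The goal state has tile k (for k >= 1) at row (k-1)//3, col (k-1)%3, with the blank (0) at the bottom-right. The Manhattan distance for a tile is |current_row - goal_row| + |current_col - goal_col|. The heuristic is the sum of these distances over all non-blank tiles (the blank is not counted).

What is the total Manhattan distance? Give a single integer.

Tile 5: at (0,0), goal (1,1), distance |0-1|+|0-1| = 2
Tile 2: at (0,1), goal (0,1), distance |0-0|+|1-1| = 0
Tile 7: at (1,0), goal (2,0), distance |1-2|+|0-0| = 1
Tile 6: at (1,1), goal (1,2), distance |1-1|+|1-2| = 1
Tile 1: at (1,2), goal (0,0), distance |1-0|+|2-0| = 3
Tile 8: at (2,0), goal (2,1), distance |2-2|+|0-1| = 1
Tile 3: at (2,1), goal (0,2), distance |2-0|+|1-2| = 3
Tile 4: at (2,2), goal (1,0), distance |2-1|+|2-0| = 3
Sum: 2 + 0 + 1 + 1 + 3 + 1 + 3 + 3 = 14

Answer: 14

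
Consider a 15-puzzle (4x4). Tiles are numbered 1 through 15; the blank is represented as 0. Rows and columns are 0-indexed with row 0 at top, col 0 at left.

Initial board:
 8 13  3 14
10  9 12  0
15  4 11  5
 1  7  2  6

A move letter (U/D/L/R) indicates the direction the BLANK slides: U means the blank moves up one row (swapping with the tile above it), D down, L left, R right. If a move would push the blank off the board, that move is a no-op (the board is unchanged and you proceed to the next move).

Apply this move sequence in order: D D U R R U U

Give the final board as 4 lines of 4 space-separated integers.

Answer:  8 13  3  0
10  9 12 14
15  4 11  5
 1  7  2  6

Derivation:
After move 1 (D):
 8 13  3 14
10  9 12  5
15  4 11  0
 1  7  2  6

After move 2 (D):
 8 13  3 14
10  9 12  5
15  4 11  6
 1  7  2  0

After move 3 (U):
 8 13  3 14
10  9 12  5
15  4 11  0
 1  7  2  6

After move 4 (R):
 8 13  3 14
10  9 12  5
15  4 11  0
 1  7  2  6

After move 5 (R):
 8 13  3 14
10  9 12  5
15  4 11  0
 1  7  2  6

After move 6 (U):
 8 13  3 14
10  9 12  0
15  4 11  5
 1  7  2  6

After move 7 (U):
 8 13  3  0
10  9 12 14
15  4 11  5
 1  7  2  6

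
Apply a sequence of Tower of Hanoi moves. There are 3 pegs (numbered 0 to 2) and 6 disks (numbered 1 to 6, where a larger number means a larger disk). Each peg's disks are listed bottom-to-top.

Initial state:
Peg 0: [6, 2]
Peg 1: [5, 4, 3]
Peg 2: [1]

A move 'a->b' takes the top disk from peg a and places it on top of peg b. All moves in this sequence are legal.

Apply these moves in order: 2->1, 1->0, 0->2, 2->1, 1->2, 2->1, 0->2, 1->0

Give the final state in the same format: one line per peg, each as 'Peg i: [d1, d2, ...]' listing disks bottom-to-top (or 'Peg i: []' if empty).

After move 1 (2->1):
Peg 0: [6, 2]
Peg 1: [5, 4, 3, 1]
Peg 2: []

After move 2 (1->0):
Peg 0: [6, 2, 1]
Peg 1: [5, 4, 3]
Peg 2: []

After move 3 (0->2):
Peg 0: [6, 2]
Peg 1: [5, 4, 3]
Peg 2: [1]

After move 4 (2->1):
Peg 0: [6, 2]
Peg 1: [5, 4, 3, 1]
Peg 2: []

After move 5 (1->2):
Peg 0: [6, 2]
Peg 1: [5, 4, 3]
Peg 2: [1]

After move 6 (2->1):
Peg 0: [6, 2]
Peg 1: [5, 4, 3, 1]
Peg 2: []

After move 7 (0->2):
Peg 0: [6]
Peg 1: [5, 4, 3, 1]
Peg 2: [2]

After move 8 (1->0):
Peg 0: [6, 1]
Peg 1: [5, 4, 3]
Peg 2: [2]

Answer: Peg 0: [6, 1]
Peg 1: [5, 4, 3]
Peg 2: [2]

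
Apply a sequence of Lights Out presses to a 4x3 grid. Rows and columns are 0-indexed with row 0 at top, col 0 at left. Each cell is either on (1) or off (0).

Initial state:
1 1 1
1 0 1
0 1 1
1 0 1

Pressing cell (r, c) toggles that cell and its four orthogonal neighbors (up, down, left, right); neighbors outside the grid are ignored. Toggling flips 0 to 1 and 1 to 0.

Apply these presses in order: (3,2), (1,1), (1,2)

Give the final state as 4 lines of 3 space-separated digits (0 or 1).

After press 1 at (3,2):
1 1 1
1 0 1
0 1 0
1 1 0

After press 2 at (1,1):
1 0 1
0 1 0
0 0 0
1 1 0

After press 3 at (1,2):
1 0 0
0 0 1
0 0 1
1 1 0

Answer: 1 0 0
0 0 1
0 0 1
1 1 0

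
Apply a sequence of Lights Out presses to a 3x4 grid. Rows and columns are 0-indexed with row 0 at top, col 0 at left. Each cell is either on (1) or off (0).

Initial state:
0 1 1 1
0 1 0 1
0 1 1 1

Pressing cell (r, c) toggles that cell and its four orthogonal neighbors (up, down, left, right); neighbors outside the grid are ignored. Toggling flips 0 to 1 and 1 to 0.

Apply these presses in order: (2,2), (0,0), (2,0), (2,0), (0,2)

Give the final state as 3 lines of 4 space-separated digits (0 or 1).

Answer: 1 1 0 0
1 1 0 1
0 0 0 0

Derivation:
After press 1 at (2,2):
0 1 1 1
0 1 1 1
0 0 0 0

After press 2 at (0,0):
1 0 1 1
1 1 1 1
0 0 0 0

After press 3 at (2,0):
1 0 1 1
0 1 1 1
1 1 0 0

After press 4 at (2,0):
1 0 1 1
1 1 1 1
0 0 0 0

After press 5 at (0,2):
1 1 0 0
1 1 0 1
0 0 0 0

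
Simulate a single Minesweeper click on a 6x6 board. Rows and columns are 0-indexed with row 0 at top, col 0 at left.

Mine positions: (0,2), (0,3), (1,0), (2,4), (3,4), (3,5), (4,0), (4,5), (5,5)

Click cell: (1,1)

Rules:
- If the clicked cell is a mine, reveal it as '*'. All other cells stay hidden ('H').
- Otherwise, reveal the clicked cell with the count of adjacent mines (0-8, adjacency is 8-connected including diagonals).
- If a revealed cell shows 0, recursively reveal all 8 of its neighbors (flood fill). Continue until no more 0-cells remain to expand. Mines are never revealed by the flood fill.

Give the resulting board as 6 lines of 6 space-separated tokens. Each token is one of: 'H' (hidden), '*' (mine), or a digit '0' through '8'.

H H H H H H
H 2 H H H H
H H H H H H
H H H H H H
H H H H H H
H H H H H H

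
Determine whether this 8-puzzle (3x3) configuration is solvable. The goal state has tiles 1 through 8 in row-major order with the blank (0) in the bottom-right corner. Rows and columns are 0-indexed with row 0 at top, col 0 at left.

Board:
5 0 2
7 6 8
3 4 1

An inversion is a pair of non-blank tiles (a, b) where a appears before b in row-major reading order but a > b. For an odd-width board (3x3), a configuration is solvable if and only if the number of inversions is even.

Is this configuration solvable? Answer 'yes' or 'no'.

Answer: no

Derivation:
Inversions (pairs i<j in row-major order where tile[i] > tile[j] > 0): 17
17 is odd, so the puzzle is not solvable.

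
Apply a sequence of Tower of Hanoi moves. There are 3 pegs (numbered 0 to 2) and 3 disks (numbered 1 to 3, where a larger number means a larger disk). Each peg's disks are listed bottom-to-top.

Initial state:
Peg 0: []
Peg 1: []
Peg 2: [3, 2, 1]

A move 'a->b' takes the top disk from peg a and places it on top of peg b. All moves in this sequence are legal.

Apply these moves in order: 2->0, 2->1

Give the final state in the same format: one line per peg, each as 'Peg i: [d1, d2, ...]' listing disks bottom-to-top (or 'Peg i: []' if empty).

Answer: Peg 0: [1]
Peg 1: [2]
Peg 2: [3]

Derivation:
After move 1 (2->0):
Peg 0: [1]
Peg 1: []
Peg 2: [3, 2]

After move 2 (2->1):
Peg 0: [1]
Peg 1: [2]
Peg 2: [3]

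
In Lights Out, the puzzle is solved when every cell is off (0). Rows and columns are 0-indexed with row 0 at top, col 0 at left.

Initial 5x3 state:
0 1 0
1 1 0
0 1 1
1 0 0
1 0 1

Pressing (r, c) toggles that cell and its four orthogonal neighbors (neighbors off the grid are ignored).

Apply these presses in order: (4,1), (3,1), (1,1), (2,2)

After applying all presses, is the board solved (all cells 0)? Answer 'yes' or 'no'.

Answer: yes

Derivation:
After press 1 at (4,1):
0 1 0
1 1 0
0 1 1
1 1 0
0 1 0

After press 2 at (3,1):
0 1 0
1 1 0
0 0 1
0 0 1
0 0 0

After press 3 at (1,1):
0 0 0
0 0 1
0 1 1
0 0 1
0 0 0

After press 4 at (2,2):
0 0 0
0 0 0
0 0 0
0 0 0
0 0 0

Lights still on: 0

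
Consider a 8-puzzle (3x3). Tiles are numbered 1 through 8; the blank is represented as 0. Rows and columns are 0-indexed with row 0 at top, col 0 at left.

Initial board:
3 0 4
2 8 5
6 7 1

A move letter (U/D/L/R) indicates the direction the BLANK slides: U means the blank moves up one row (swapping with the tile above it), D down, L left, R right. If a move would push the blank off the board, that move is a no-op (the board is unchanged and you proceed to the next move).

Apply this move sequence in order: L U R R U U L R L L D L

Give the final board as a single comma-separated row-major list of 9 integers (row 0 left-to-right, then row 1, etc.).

Answer: 2, 3, 4, 0, 8, 5, 6, 7, 1

Derivation:
After move 1 (L):
0 3 4
2 8 5
6 7 1

After move 2 (U):
0 3 4
2 8 5
6 7 1

After move 3 (R):
3 0 4
2 8 5
6 7 1

After move 4 (R):
3 4 0
2 8 5
6 7 1

After move 5 (U):
3 4 0
2 8 5
6 7 1

After move 6 (U):
3 4 0
2 8 5
6 7 1

After move 7 (L):
3 0 4
2 8 5
6 7 1

After move 8 (R):
3 4 0
2 8 5
6 7 1

After move 9 (L):
3 0 4
2 8 5
6 7 1

After move 10 (L):
0 3 4
2 8 5
6 7 1

After move 11 (D):
2 3 4
0 8 5
6 7 1

After move 12 (L):
2 3 4
0 8 5
6 7 1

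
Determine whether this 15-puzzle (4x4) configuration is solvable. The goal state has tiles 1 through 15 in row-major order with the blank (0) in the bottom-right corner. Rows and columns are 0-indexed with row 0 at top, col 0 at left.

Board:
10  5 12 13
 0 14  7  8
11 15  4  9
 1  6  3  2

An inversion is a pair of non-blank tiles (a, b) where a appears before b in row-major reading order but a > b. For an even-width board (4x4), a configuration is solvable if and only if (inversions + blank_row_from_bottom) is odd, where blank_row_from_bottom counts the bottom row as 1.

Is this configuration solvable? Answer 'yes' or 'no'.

Answer: yes

Derivation:
Inversions: 72
Blank is in row 1 (0-indexed from top), which is row 3 counting from the bottom (bottom = 1).
72 + 3 = 75, which is odd, so the puzzle is solvable.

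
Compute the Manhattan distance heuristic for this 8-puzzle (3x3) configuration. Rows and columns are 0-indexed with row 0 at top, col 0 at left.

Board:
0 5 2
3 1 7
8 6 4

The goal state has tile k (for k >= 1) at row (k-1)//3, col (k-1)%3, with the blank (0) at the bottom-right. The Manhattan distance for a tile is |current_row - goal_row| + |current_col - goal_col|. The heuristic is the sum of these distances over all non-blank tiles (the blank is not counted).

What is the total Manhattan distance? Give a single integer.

Answer: 16

Derivation:
Tile 5: at (0,1), goal (1,1), distance |0-1|+|1-1| = 1
Tile 2: at (0,2), goal (0,1), distance |0-0|+|2-1| = 1
Tile 3: at (1,0), goal (0,2), distance |1-0|+|0-2| = 3
Tile 1: at (1,1), goal (0,0), distance |1-0|+|1-0| = 2
Tile 7: at (1,2), goal (2,0), distance |1-2|+|2-0| = 3
Tile 8: at (2,0), goal (2,1), distance |2-2|+|0-1| = 1
Tile 6: at (2,1), goal (1,2), distance |2-1|+|1-2| = 2
Tile 4: at (2,2), goal (1,0), distance |2-1|+|2-0| = 3
Sum: 1 + 1 + 3 + 2 + 3 + 1 + 2 + 3 = 16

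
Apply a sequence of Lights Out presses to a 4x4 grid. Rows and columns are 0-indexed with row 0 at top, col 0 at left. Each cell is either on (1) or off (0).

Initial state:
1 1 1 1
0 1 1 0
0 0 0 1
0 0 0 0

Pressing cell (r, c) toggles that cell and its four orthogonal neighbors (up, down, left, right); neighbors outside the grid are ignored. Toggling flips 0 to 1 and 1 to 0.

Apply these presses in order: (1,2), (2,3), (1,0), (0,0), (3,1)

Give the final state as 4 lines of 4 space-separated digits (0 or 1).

After press 1 at (1,2):
1 1 0 1
0 0 0 1
0 0 1 1
0 0 0 0

After press 2 at (2,3):
1 1 0 1
0 0 0 0
0 0 0 0
0 0 0 1

After press 3 at (1,0):
0 1 0 1
1 1 0 0
1 0 0 0
0 0 0 1

After press 4 at (0,0):
1 0 0 1
0 1 0 0
1 0 0 0
0 0 0 1

After press 5 at (3,1):
1 0 0 1
0 1 0 0
1 1 0 0
1 1 1 1

Answer: 1 0 0 1
0 1 0 0
1 1 0 0
1 1 1 1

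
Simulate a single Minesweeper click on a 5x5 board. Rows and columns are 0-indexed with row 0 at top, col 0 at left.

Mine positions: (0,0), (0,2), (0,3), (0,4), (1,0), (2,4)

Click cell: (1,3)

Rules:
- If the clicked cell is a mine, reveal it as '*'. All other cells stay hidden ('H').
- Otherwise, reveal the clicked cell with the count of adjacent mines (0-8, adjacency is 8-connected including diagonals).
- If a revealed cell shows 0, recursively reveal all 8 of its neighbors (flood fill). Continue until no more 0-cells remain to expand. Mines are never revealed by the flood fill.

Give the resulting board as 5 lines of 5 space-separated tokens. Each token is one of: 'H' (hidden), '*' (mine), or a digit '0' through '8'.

H H H H H
H H H 4 H
H H H H H
H H H H H
H H H H H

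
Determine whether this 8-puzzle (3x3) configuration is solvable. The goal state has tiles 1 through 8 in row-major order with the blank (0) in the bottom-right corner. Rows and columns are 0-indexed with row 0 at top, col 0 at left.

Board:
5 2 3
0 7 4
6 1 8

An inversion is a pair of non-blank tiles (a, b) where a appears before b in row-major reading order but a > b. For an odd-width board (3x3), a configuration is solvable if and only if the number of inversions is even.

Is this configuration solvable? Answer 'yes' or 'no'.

Inversions (pairs i<j in row-major order where tile[i] > tile[j] > 0): 11
11 is odd, so the puzzle is not solvable.

Answer: no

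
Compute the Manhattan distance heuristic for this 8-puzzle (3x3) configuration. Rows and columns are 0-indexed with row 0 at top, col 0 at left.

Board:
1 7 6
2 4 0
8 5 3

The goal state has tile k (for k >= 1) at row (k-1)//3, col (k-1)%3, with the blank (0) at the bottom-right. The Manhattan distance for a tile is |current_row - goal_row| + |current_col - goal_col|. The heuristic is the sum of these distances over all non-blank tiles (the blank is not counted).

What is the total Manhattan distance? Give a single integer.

Tile 1: at (0,0), goal (0,0), distance |0-0|+|0-0| = 0
Tile 7: at (0,1), goal (2,0), distance |0-2|+|1-0| = 3
Tile 6: at (0,2), goal (1,2), distance |0-1|+|2-2| = 1
Tile 2: at (1,0), goal (0,1), distance |1-0|+|0-1| = 2
Tile 4: at (1,1), goal (1,0), distance |1-1|+|1-0| = 1
Tile 8: at (2,0), goal (2,1), distance |2-2|+|0-1| = 1
Tile 5: at (2,1), goal (1,1), distance |2-1|+|1-1| = 1
Tile 3: at (2,2), goal (0,2), distance |2-0|+|2-2| = 2
Sum: 0 + 3 + 1 + 2 + 1 + 1 + 1 + 2 = 11

Answer: 11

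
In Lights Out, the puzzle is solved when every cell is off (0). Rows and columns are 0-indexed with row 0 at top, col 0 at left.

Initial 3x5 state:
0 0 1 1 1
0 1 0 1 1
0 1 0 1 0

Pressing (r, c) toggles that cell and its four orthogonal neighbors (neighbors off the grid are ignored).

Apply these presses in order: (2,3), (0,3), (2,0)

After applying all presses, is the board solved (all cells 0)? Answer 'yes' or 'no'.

After press 1 at (2,3):
0 0 1 1 1
0 1 0 0 1
0 1 1 0 1

After press 2 at (0,3):
0 0 0 0 0
0 1 0 1 1
0 1 1 0 1

After press 3 at (2,0):
0 0 0 0 0
1 1 0 1 1
1 0 1 0 1

Lights still on: 7

Answer: no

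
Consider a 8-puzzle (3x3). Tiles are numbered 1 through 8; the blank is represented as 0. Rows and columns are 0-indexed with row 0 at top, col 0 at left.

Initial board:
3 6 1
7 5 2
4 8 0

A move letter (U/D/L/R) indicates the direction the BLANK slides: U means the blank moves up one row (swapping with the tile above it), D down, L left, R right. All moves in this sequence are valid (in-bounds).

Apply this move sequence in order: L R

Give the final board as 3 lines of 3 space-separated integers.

After move 1 (L):
3 6 1
7 5 2
4 0 8

After move 2 (R):
3 6 1
7 5 2
4 8 0

Answer: 3 6 1
7 5 2
4 8 0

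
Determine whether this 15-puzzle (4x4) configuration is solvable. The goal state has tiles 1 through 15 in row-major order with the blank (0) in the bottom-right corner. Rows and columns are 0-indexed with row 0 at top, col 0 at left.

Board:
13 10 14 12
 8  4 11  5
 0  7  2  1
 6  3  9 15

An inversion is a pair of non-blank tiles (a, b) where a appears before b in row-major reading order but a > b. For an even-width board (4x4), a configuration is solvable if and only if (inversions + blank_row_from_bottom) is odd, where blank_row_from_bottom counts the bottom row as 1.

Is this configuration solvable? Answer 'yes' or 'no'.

Inversions: 68
Blank is in row 2 (0-indexed from top), which is row 2 counting from the bottom (bottom = 1).
68 + 2 = 70, which is even, so the puzzle is not solvable.

Answer: no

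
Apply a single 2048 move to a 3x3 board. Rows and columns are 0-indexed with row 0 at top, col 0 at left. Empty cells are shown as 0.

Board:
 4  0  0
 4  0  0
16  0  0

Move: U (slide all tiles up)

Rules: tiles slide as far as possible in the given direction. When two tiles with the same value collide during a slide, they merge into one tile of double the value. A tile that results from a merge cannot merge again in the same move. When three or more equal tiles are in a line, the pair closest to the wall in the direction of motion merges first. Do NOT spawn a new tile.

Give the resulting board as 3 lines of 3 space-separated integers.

Slide up:
col 0: [4, 4, 16] -> [8, 16, 0]
col 1: [0, 0, 0] -> [0, 0, 0]
col 2: [0, 0, 0] -> [0, 0, 0]

Answer:  8  0  0
16  0  0
 0  0  0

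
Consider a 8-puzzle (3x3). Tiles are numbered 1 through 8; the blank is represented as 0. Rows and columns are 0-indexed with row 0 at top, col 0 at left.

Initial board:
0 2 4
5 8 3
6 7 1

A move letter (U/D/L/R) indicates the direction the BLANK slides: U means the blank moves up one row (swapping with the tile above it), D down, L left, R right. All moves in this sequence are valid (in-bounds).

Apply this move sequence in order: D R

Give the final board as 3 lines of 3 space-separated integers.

After move 1 (D):
5 2 4
0 8 3
6 7 1

After move 2 (R):
5 2 4
8 0 3
6 7 1

Answer: 5 2 4
8 0 3
6 7 1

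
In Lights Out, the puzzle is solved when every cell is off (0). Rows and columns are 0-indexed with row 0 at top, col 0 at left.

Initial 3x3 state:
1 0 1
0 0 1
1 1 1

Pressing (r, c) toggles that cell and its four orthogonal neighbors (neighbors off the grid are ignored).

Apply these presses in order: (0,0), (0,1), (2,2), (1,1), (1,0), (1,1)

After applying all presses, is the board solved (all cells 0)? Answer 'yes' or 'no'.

Answer: yes

Derivation:
After press 1 at (0,0):
0 1 1
1 0 1
1 1 1

After press 2 at (0,1):
1 0 0
1 1 1
1 1 1

After press 3 at (2,2):
1 0 0
1 1 0
1 0 0

After press 4 at (1,1):
1 1 0
0 0 1
1 1 0

After press 5 at (1,0):
0 1 0
1 1 1
0 1 0

After press 6 at (1,1):
0 0 0
0 0 0
0 0 0

Lights still on: 0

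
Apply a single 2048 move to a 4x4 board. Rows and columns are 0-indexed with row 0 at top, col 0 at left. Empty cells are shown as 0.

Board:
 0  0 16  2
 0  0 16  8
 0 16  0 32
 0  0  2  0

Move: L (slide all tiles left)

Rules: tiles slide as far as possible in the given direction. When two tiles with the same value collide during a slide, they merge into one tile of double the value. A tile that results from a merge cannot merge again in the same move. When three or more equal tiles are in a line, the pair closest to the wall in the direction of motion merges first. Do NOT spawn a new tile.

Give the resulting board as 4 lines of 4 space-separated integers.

Answer: 16  2  0  0
16  8  0  0
16 32  0  0
 2  0  0  0

Derivation:
Slide left:
row 0: [0, 0, 16, 2] -> [16, 2, 0, 0]
row 1: [0, 0, 16, 8] -> [16, 8, 0, 0]
row 2: [0, 16, 0, 32] -> [16, 32, 0, 0]
row 3: [0, 0, 2, 0] -> [2, 0, 0, 0]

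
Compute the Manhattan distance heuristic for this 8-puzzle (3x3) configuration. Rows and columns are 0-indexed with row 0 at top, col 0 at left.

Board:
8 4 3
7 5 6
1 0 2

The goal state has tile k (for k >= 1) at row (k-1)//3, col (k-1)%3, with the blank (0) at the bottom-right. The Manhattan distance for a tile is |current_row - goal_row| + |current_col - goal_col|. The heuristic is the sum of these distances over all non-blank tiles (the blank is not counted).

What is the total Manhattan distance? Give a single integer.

Answer: 11

Derivation:
Tile 8: (0,0)->(2,1) = 3
Tile 4: (0,1)->(1,0) = 2
Tile 3: (0,2)->(0,2) = 0
Tile 7: (1,0)->(2,0) = 1
Tile 5: (1,1)->(1,1) = 0
Tile 6: (1,2)->(1,2) = 0
Tile 1: (2,0)->(0,0) = 2
Tile 2: (2,2)->(0,1) = 3
Sum: 3 + 2 + 0 + 1 + 0 + 0 + 2 + 3 = 11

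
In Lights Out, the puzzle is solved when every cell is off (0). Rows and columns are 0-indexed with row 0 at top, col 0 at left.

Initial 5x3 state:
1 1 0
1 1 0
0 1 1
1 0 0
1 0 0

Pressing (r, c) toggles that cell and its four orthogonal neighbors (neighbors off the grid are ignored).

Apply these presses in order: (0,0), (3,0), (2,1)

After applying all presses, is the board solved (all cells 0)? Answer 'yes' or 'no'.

Answer: yes

Derivation:
After press 1 at (0,0):
0 0 0
0 1 0
0 1 1
1 0 0
1 0 0

After press 2 at (3,0):
0 0 0
0 1 0
1 1 1
0 1 0
0 0 0

After press 3 at (2,1):
0 0 0
0 0 0
0 0 0
0 0 0
0 0 0

Lights still on: 0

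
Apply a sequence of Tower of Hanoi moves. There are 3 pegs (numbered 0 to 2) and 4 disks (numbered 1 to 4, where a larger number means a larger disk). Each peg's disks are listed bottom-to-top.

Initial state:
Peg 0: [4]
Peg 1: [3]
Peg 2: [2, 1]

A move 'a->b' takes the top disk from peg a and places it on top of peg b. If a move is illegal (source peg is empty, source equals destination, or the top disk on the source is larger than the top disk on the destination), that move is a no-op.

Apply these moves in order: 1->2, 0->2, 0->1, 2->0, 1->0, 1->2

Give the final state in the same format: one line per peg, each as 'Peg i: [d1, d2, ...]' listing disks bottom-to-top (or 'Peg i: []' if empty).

After move 1 (1->2):
Peg 0: [4]
Peg 1: [3]
Peg 2: [2, 1]

After move 2 (0->2):
Peg 0: [4]
Peg 1: [3]
Peg 2: [2, 1]

After move 3 (0->1):
Peg 0: [4]
Peg 1: [3]
Peg 2: [2, 1]

After move 4 (2->0):
Peg 0: [4, 1]
Peg 1: [3]
Peg 2: [2]

After move 5 (1->0):
Peg 0: [4, 1]
Peg 1: [3]
Peg 2: [2]

After move 6 (1->2):
Peg 0: [4, 1]
Peg 1: [3]
Peg 2: [2]

Answer: Peg 0: [4, 1]
Peg 1: [3]
Peg 2: [2]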